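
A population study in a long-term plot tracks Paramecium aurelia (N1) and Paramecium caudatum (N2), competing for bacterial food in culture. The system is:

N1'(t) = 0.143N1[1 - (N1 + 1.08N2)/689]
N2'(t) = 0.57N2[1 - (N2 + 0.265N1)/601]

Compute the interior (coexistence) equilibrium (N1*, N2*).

Setting both brackets to zero gives the nullclines N1 + 1.08N2 = 689 and 0.265N1 + N2 = 601.
Substituting N2 = 601 - 0.265N1 into the first: N1(1 - 1.08·0.265) = 689 - 1.08·601.
So N1* = 39.9/0.714 = 55.9, and then N2* = 601 - 0.265·55.9 = 586.

N1* ≈ 55.9, N2* ≈ 586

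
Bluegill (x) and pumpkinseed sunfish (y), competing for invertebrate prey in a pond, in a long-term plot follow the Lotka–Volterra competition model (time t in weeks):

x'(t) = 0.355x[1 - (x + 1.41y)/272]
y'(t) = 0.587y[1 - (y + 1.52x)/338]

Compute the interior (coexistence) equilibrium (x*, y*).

Setting both brackets to zero gives the nullclines x + 1.41y = 272 and 1.52x + y = 338.
Substituting y = 338 - 1.52x into the first: x(1 - 1.41·1.52) = 272 - 1.41·338.
So x* = -205/-1.14 = 179, and then y* = 338 - 1.52·179 = 66.

x* ≈ 179, y* ≈ 66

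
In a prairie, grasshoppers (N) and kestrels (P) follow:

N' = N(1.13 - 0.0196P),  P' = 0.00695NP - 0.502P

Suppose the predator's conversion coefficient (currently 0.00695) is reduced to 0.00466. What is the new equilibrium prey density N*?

N* ≈ 108

At the interior fixed point, setting dP/dt = 0 with P > 0 fixes N* = (predator death rate)/(NP coefficient) — independent of the other coefficients.
With the change, N* = 0.502/0.00466 = 108; it rises from 72.2.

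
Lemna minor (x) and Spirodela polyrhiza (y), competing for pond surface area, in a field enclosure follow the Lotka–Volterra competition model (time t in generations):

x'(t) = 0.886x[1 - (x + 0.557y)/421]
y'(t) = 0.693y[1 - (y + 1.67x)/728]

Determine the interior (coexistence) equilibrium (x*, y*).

x* ≈ 222, y* ≈ 357

Setting both brackets to zero gives the nullclines x + 0.557y = 421 and 1.67x + y = 728.
Substituting y = 728 - 1.67x into the first: x(1 - 0.557·1.67) = 421 - 0.557·728.
So x* = 15.5/0.0698 = 222, and then y* = 728 - 1.67·222 = 357.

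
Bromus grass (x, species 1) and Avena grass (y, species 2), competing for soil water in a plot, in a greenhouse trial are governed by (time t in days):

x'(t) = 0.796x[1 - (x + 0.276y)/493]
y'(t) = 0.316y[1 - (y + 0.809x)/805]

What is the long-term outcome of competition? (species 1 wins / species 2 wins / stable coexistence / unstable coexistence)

Compare the nullcline intercepts: K1/α12 = 493/0.276 = 1790 > K2 = 805; K2/α21 = 805/0.809 = 995 > K1 = 493.
Since both inequalities hold, each species can invade when rare, so the interior equilibrium is stable.

stable coexistence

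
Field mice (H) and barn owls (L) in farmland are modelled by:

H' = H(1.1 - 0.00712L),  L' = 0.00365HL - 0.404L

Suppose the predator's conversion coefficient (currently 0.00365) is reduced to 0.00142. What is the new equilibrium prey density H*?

H* ≈ 285

At the interior fixed point, setting dL/dt = 0 with L > 0 fixes H* = (predator death rate)/(HL coefficient) — independent of the other coefficients.
With the change, H* = 0.404/0.00142 = 285; it rises from 111.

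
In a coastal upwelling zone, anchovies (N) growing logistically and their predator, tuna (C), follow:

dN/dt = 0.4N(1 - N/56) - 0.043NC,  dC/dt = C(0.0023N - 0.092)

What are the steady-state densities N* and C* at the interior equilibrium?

From dC/dt = 0 with C > 0: 0.0023N* = 0.092, so N* = 40.
Substitute into dN/dt = 0: 0.4(1 - 40/56) = 0.043C*.
The bracket is 0.286, giving C* = 0.114/0.043 = 2.66.

N* ≈ 40, C* ≈ 2.66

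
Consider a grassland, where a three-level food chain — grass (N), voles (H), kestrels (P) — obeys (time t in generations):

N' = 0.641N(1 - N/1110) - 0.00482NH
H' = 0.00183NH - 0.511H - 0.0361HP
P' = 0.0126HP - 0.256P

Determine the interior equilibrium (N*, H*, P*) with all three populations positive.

From dP/dt = 0: 0.0126H* = 0.256, so H* = 20.3.
From dN/dt = 0: 0.641(1 - N*/1110) = 0.00482·20.3, giving N* = 1110·(1 - 0.153) = 940.
From dH/dt = 0: 0.00183·940 - 0.511 = 0.0361P*, so P* = 1.21/0.0361 = 33.5.

N* ≈ 940, H* ≈ 20.3, P* ≈ 33.5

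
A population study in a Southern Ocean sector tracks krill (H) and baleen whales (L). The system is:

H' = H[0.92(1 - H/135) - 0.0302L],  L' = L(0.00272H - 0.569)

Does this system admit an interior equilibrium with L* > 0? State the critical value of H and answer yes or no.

The predator equation gives dL/dt > 0 only when H > 0.569/0.00272 = 209.
Without the predator, H → K = 135. Since 135 < 209, the predator cannot invade.

Threshold H = 209; K < 209, so no, the predator goes extinct.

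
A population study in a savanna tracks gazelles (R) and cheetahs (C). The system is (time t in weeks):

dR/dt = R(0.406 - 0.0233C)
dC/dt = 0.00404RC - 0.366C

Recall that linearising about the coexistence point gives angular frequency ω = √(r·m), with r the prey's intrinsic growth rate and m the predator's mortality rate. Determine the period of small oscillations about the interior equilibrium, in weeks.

Here r = 0.406 and m = 0.366, so r·m = 0.149.
ω = √0.149 = 0.385 per week, hence T = 2π/ω ≈ 16.3 weeks.

T ≈ 16.3 weeks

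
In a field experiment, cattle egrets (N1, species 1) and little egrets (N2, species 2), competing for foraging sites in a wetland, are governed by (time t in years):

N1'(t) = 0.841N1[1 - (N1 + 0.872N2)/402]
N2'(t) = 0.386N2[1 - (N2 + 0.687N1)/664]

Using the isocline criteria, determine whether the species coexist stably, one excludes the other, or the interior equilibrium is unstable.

species 2 excludes species 1

Compare the nullcline intercepts: K1/α12 = 402/0.872 = 461 < K2 = 664; K2/α21 = 664/0.687 = 967 > K1 = 402.
Since the inequalities point opposite ways, species 2 can invade but species 1 cannot.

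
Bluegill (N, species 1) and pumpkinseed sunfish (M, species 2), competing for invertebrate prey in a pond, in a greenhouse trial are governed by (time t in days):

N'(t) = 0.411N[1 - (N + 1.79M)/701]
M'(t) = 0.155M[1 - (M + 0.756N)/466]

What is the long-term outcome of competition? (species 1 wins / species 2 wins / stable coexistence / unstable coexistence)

unstable coexistence (outcome depends on initial conditions)

Compare the nullcline intercepts: K1/α12 = 701/1.79 = 392 < K2 = 466; K2/α21 = 466/0.756 = 616 < K1 = 701.
Since both are reversed, neither can invade when rare; the interior point is a saddle.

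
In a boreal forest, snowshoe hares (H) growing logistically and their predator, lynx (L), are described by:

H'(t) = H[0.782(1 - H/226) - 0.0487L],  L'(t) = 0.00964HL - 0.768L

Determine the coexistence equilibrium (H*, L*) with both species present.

From dL/dt = 0 with L > 0: 0.00964H* = 0.768, so H* = 79.7.
Substitute into dH/dt = 0: 0.782(1 - 79.7/226) = 0.0487L*.
The bracket is 0.647, giving L* = 0.506/0.0487 = 10.4.

H* ≈ 79.7, L* ≈ 10.4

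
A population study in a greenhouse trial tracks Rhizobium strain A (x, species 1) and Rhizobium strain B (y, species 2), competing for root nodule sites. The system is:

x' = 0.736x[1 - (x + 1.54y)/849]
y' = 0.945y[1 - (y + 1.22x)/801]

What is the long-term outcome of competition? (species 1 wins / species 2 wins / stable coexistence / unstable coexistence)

Compare the nullcline intercepts: K1/α12 = 849/1.54 = 551 < K2 = 801; K2/α21 = 801/1.22 = 657 < K1 = 849.
Since both are reversed, neither can invade when rare; the interior point is a saddle.

unstable coexistence (outcome depends on initial conditions)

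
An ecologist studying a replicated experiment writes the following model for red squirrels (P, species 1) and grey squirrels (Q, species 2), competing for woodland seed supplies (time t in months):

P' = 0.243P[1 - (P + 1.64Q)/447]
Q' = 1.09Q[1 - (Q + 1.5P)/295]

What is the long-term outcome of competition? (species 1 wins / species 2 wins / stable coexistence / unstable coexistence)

unstable coexistence (outcome depends on initial conditions)

Compare the nullcline intercepts: K1/α12 = 447/1.64 = 273 < K2 = 295; K2/α21 = 295/1.5 = 197 < K1 = 447.
Since both are reversed, neither can invade when rare; the interior point is a saddle.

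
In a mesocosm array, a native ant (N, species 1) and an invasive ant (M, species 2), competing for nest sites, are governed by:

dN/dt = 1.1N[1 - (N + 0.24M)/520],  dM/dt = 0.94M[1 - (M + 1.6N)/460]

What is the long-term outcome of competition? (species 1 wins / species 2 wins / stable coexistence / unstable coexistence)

species 1 excludes species 2

Compare the nullcline intercepts: K1/α12 = 520/0.24 = 2170 > K2 = 460; K2/α21 = 460/1.6 = 288 < K1 = 520.
Since the inequalities point opposite ways, species 1 can invade but species 2 cannot.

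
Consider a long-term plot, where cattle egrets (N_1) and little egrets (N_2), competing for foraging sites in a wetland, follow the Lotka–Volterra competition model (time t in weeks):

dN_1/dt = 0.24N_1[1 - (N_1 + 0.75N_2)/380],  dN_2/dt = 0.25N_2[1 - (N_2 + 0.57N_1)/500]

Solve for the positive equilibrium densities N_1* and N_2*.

N_1* ≈ 8.73, N_2* ≈ 495

Setting both brackets to zero gives the nullclines N_1 + 0.75N_2 = 380 and 0.57N_1 + N_2 = 500.
Substituting N_2 = 500 - 0.57N_1 into the first: N_1(1 - 0.75·0.57) = 380 - 0.75·500.
So N_1* = 5/0.573 = 8.73, and then N_2* = 500 - 0.57·8.73 = 495.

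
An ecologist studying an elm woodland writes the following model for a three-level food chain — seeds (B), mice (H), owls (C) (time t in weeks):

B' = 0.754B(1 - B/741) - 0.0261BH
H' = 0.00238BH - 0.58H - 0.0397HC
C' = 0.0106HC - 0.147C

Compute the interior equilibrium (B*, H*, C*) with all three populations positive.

From dC/dt = 0: 0.0106H* = 0.147, so H* = 13.9.
From dB/dt = 0: 0.754(1 - B*/741) = 0.0261·13.9, giving B* = 741·(1 - 0.48) = 385.
From dH/dt = 0: 0.00238·385 - 0.58 = 0.0397C*, so C* = 0.337/0.0397 = 8.49.

B* ≈ 385, H* ≈ 13.9, C* ≈ 8.49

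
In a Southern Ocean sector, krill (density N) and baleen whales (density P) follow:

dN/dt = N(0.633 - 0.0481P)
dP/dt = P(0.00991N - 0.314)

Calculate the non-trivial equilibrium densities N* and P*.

Set dP/dt = 0 with P > 0: 0.00991N - 0.314 = 0, so N* = 0.314/0.00991 = 31.7.
Set dN/dt = 0 with N > 0: 0.633 - 0.0481P = 0, so P* = 0.633/0.0481 = 13.2.

N* ≈ 31.7, P* ≈ 13.2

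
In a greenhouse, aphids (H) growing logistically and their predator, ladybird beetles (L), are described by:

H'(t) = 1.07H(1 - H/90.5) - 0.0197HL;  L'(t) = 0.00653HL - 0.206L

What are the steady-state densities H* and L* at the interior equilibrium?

From dL/dt = 0 with L > 0: 0.00653H* = 0.206, so H* = 31.5.
Substitute into dH/dt = 0: 1.07(1 - 31.5/90.5) = 0.0197L*.
The bracket is 0.651, giving L* = 0.697/0.0197 = 35.4.

H* ≈ 31.5, L* ≈ 35.4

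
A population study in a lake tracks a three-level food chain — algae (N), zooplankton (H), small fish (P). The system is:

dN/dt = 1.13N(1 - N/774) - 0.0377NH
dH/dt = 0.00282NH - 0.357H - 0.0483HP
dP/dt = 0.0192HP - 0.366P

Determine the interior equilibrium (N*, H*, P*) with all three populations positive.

From dP/dt = 0: 0.0192H* = 0.366, so H* = 19.1.
From dN/dt = 0: 1.13(1 - N*/774) = 0.0377·19.1, giving N* = 774·(1 - 0.636) = 282.
From dH/dt = 0: 0.00282·282 - 0.357 = 0.0483P*, so P* = 0.438/0.0483 = 9.06.

N* ≈ 282, H* ≈ 19.1, P* ≈ 9.06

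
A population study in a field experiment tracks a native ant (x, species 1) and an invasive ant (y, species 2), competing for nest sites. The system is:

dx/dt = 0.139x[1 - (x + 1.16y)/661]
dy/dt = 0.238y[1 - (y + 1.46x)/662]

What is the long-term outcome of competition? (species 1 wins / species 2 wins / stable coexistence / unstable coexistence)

Compare the nullcline intercepts: K1/α12 = 661/1.16 = 570 < K2 = 662; K2/α21 = 662/1.46 = 453 < K1 = 661.
Since both are reversed, neither can invade when rare; the interior point is a saddle.

unstable coexistence (outcome depends on initial conditions)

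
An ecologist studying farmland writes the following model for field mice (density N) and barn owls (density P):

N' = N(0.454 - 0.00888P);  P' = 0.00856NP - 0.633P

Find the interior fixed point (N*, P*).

Set dP/dt = 0 with P > 0: 0.00856N - 0.633 = 0, so N* = 0.633/0.00856 = 73.9.
Set dN/dt = 0 with N > 0: 0.454 - 0.00888P = 0, so P* = 0.454/0.00888 = 51.1.

N* ≈ 73.9, P* ≈ 51.1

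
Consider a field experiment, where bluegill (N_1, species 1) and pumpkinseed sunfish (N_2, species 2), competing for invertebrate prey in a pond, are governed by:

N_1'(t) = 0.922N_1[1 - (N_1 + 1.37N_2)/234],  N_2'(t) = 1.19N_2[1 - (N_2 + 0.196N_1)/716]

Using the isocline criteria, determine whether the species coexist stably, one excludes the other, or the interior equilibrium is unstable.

Compare the nullcline intercepts: K1/α12 = 234/1.37 = 171 < K2 = 716; K2/α21 = 716/0.196 = 3650 > K1 = 234.
Since the inequalities point opposite ways, species 2 can invade but species 1 cannot.

species 2 excludes species 1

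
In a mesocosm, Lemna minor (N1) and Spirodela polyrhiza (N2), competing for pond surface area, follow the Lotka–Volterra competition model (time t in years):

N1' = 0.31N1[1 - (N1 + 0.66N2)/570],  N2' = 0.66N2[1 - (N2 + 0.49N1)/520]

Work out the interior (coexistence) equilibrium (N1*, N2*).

Setting both brackets to zero gives the nullclines N1 + 0.66N2 = 570 and 0.49N1 + N2 = 520.
Substituting N2 = 520 - 0.49N1 into the first: N1(1 - 0.66·0.49) = 570 - 0.66·520.
So N1* = 227/0.677 = 335, and then N2* = 520 - 0.49·335 = 356.

N1* ≈ 335, N2* ≈ 356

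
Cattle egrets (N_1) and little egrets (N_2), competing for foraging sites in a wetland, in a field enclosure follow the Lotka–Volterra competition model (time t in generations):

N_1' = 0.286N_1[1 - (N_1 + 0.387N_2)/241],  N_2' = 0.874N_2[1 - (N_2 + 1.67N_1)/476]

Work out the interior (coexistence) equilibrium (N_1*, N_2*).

Setting both brackets to zero gives the nullclines N_1 + 0.387N_2 = 241 and 1.67N_1 + N_2 = 476.
Substituting N_2 = 476 - 1.67N_1 into the first: N_1(1 - 0.387·1.67) = 241 - 0.387·476.
So N_1* = 56.8/0.354 = 161, and then N_2* = 476 - 1.67·161 = 208.

N_1* ≈ 161, N_2* ≈ 208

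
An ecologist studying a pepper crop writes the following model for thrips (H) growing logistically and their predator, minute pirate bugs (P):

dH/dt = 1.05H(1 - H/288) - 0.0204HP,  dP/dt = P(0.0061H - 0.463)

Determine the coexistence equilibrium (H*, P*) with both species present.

H* ≈ 75.9, P* ≈ 37.9

From dP/dt = 0 with P > 0: 0.0061H* = 0.463, so H* = 75.9.
Substitute into dH/dt = 0: 1.05(1 - 75.9/288) = 0.0204P*.
The bracket is 0.736, giving P* = 0.773/0.0204 = 37.9.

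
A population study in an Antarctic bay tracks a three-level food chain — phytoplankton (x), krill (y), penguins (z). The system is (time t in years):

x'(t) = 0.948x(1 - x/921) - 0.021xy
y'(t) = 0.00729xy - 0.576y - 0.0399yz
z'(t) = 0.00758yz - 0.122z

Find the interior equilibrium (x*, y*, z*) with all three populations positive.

x* ≈ 593, y* ≈ 16.1, z* ≈ 93.8

From dz/dt = 0: 0.00758y* = 0.122, so y* = 16.1.
From dx/dt = 0: 0.948(1 - x*/921) = 0.021·16.1, giving x* = 921·(1 - 0.357) = 593.
From dy/dt = 0: 0.00729·593 - 0.576 = 0.0399z*, so z* = 3.74/0.0399 = 93.8.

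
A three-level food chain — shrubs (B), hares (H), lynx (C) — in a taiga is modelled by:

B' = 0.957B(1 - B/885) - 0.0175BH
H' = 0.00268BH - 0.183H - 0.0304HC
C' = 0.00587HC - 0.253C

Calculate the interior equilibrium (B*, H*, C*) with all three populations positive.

B* ≈ 187, H* ≈ 43.1, C* ≈ 10.5

From dC/dt = 0: 0.00587H* = 0.253, so H* = 43.1.
From dB/dt = 0: 0.957(1 - B*/885) = 0.0175·43.1, giving B* = 885·(1 - 0.788) = 187.
From dH/dt = 0: 0.00268·187 - 0.183 = 0.0304C*, so C* = 0.319/0.0304 = 10.5.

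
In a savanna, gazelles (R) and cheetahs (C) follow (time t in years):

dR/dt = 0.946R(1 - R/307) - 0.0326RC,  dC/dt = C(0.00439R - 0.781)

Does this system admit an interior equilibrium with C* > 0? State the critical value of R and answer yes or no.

The predator equation gives dC/dt > 0 only when R > 0.781/0.00439 = 178.
Without the predator, R → K = 307. Since 307 > 178, the predator can invade and persist.

Threshold R = 178; K > 178, so yes, the predator persists.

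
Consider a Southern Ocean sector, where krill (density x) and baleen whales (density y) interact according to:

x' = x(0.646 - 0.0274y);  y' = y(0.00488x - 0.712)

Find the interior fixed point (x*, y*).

x* ≈ 146, y* ≈ 23.6

Set dy/dt = 0 with y > 0: 0.00488x - 0.712 = 0, so x* = 0.712/0.00488 = 146.
Set dx/dt = 0 with x > 0: 0.646 - 0.0274y = 0, so y* = 0.646/0.0274 = 23.6.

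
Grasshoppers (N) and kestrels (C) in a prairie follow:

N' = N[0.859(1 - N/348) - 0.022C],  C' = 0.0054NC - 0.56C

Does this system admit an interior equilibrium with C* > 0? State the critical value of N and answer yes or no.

Threshold N = 104; K > 104, so yes, the predator persists.

The predator equation gives dC/dt > 0 only when N > 0.56/0.0054 = 104.
Without the predator, N → K = 348. Since 348 > 104, the predator can invade and persist.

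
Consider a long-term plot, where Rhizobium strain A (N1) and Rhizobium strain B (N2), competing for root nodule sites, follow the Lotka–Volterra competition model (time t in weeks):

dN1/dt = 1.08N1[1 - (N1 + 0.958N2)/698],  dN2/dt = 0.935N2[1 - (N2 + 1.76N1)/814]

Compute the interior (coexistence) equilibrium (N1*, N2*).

N1* ≈ 119, N2* ≈ 604

Setting both brackets to zero gives the nullclines N1 + 0.958N2 = 698 and 1.76N1 + N2 = 814.
Substituting N2 = 814 - 1.76N1 into the first: N1(1 - 0.958·1.76) = 698 - 0.958·814.
So N1* = -81.8/-0.686 = 119, and then N2* = 814 - 1.76·119 = 604.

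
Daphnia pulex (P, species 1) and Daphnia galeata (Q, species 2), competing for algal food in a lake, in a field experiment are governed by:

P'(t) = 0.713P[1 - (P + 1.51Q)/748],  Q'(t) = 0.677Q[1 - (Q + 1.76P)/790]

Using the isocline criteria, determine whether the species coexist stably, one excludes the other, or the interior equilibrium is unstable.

Compare the nullcline intercepts: K1/α12 = 748/1.51 = 495 < K2 = 790; K2/α21 = 790/1.76 = 449 < K1 = 748.
Since both are reversed, neither can invade when rare; the interior point is a saddle.

unstable coexistence (outcome depends on initial conditions)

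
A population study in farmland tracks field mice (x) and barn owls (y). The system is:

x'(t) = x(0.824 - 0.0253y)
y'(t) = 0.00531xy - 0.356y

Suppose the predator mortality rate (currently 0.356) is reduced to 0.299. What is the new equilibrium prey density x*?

At the interior fixed point, setting dy/dt = 0 with y > 0 fixes x* = (predator death rate)/(xy coefficient) — independent of the other coefficients.
With the change, x* = 0.299/0.00531 = 56.3; it falls from 67.

x* ≈ 56.3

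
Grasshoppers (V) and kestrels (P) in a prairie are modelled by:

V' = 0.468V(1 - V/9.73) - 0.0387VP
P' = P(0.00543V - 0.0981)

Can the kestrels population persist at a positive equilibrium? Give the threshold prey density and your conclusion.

Threshold V = 18.1; K < 18.1, so no, the predator goes extinct.

The predator equation gives dP/dt > 0 only when V > 0.0981/0.00543 = 18.1.
Without the predator, V → K = 9.73. Since 9.73 < 18.1, the predator cannot invade.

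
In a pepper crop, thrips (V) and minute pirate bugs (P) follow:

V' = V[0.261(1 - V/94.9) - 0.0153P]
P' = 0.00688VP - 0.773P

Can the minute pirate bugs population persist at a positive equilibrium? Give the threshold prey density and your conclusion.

Threshold V = 112; K < 112, so no, the predator goes extinct.

The predator equation gives dP/dt > 0 only when V > 0.773/0.00688 = 112.
Without the predator, V → K = 94.9. Since 94.9 < 112, the predator cannot invade.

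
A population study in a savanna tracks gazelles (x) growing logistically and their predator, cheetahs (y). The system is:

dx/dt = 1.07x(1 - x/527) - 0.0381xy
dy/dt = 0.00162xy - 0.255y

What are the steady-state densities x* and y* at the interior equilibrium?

x* ≈ 157, y* ≈ 19.7

From dy/dt = 0 with y > 0: 0.00162x* = 0.255, so x* = 157.
Substitute into dx/dt = 0: 1.07(1 - 157/527) = 0.0381y*.
The bracket is 0.701, giving y* = 0.75/0.0381 = 19.7.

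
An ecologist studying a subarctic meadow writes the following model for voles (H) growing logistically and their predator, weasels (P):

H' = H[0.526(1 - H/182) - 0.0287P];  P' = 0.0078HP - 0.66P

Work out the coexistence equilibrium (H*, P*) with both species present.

H* ≈ 84.6, P* ≈ 9.81

From dP/dt = 0 with P > 0: 0.0078H* = 0.66, so H* = 84.6.
Substitute into dH/dt = 0: 0.526(1 - 84.6/182) = 0.0287P*.
The bracket is 0.535, giving P* = 0.281/0.0287 = 9.81.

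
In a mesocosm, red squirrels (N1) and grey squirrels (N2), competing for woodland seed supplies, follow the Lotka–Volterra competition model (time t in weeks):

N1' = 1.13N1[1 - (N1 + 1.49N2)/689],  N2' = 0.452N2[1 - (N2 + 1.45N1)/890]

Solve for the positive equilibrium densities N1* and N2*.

N1* ≈ 549, N2* ≈ 94

Setting both brackets to zero gives the nullclines N1 + 1.49N2 = 689 and 1.45N1 + N2 = 890.
Substituting N2 = 890 - 1.45N1 into the first: N1(1 - 1.49·1.45) = 689 - 1.49·890.
So N1* = -637/-1.16 = 549, and then N2* = 890 - 1.45·549 = 94.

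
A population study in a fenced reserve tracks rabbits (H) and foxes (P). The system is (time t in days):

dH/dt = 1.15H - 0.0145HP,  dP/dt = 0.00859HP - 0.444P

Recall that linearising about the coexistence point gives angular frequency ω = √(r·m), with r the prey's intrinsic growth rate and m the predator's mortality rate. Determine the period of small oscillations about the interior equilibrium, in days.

T ≈ 8.79 days

Here r = 1.15 and m = 0.444, so r·m = 0.511.
ω = √0.511 = 0.715 per day, hence T = 2π/ω ≈ 8.79 days.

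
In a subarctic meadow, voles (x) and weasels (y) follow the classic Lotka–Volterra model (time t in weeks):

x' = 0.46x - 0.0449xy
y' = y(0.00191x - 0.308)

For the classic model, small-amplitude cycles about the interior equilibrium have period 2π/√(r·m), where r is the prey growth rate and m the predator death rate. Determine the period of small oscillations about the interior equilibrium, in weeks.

T ≈ 16.7 weeks

Here r = 0.46 and m = 0.308, so r·m = 0.142.
ω = √0.142 = 0.376 per week, hence T = 2π/ω ≈ 16.7 weeks.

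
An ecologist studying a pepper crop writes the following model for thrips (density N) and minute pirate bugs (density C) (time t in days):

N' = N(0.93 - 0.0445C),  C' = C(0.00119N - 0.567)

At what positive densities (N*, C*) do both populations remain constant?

Set dC/dt = 0 with C > 0: 0.00119N - 0.567 = 0, so N* = 0.567/0.00119 = 476.
Set dN/dt = 0 with N > 0: 0.93 - 0.0445C = 0, so C* = 0.93/0.0445 = 20.9.

N* ≈ 476, C* ≈ 20.9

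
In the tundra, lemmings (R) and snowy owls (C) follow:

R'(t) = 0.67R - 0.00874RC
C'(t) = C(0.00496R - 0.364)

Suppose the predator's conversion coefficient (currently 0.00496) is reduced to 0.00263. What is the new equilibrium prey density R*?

R* ≈ 138

At the interior fixed point, setting dC/dt = 0 with C > 0 fixes R* = (predator death rate)/(RC coefficient) — independent of the other coefficients.
With the change, R* = 0.364/0.00263 = 138; it rises from 73.4.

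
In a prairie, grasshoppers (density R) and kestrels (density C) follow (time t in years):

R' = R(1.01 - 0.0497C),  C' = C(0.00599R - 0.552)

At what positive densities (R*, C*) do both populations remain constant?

Set dC/dt = 0 with C > 0: 0.00599R - 0.552 = 0, so R* = 0.552/0.00599 = 92.2.
Set dR/dt = 0 with R > 0: 1.01 - 0.0497C = 0, so C* = 1.01/0.0497 = 20.3.

R* ≈ 92.2, C* ≈ 20.3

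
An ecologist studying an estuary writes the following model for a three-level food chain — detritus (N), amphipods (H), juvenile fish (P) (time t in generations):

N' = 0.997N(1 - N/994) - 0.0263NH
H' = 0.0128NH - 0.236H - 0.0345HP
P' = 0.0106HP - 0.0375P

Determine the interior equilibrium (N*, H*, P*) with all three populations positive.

From dP/dt = 0: 0.0106H* = 0.0375, so H* = 3.54.
From dN/dt = 0: 0.997(1 - N*/994) = 0.0263·3.54, giving N* = 994·(1 - 0.0933) = 901.
From dH/dt = 0: 0.0128·901 - 0.236 = 0.0345P*, so P* = 11.3/0.0345 = 328.

N* ≈ 901, H* ≈ 3.54, P* ≈ 328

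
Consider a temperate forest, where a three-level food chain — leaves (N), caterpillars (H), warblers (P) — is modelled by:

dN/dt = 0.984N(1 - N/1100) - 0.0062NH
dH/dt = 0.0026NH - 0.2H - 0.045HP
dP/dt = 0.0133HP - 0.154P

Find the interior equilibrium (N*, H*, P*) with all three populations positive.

From dP/dt = 0: 0.0133H* = 0.154, so H* = 11.6.
From dN/dt = 0: 0.984(1 - N*/1100) = 0.0062·11.6, giving N* = 1100·(1 - 0.073) = 1020.
From dH/dt = 0: 0.0026·1020 - 0.2 = 0.045P*, so P* = 2.45/0.045 = 54.5.

N* ≈ 1020, H* ≈ 11.6, P* ≈ 54.5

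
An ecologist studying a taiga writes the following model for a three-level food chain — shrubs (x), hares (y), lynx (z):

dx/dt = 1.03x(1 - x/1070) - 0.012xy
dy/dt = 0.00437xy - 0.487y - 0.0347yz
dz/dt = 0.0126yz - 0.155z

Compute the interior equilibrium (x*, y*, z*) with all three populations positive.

From dz/dt = 0: 0.0126y* = 0.155, so y* = 12.3.
From dx/dt = 0: 1.03(1 - x*/1070) = 0.012·12.3, giving x* = 1070·(1 - 0.143) = 917.
From dy/dt = 0: 0.00437·917 - 0.487 = 0.0347z*, so z* = 3.52/0.0347 = 101.

x* ≈ 917, y* ≈ 12.3, z* ≈ 101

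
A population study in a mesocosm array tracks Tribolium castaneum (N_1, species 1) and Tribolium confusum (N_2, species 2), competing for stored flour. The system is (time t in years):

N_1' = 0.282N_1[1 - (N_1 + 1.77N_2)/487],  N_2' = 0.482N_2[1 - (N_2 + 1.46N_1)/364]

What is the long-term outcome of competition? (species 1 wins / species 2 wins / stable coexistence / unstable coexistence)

Compare the nullcline intercepts: K1/α12 = 487/1.77 = 275 < K2 = 364; K2/α21 = 364/1.46 = 249 < K1 = 487.
Since both are reversed, neither can invade when rare; the interior point is a saddle.

unstable coexistence (outcome depends on initial conditions)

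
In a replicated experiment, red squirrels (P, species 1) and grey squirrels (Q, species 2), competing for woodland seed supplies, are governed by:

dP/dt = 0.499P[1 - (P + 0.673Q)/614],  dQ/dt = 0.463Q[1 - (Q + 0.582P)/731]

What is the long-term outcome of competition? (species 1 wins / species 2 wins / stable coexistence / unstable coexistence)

stable coexistence

Compare the nullcline intercepts: K1/α12 = 614/0.673 = 912 > K2 = 731; K2/α21 = 731/0.582 = 1260 > K1 = 614.
Since both inequalities hold, each species can invade when rare, so the interior equilibrium is stable.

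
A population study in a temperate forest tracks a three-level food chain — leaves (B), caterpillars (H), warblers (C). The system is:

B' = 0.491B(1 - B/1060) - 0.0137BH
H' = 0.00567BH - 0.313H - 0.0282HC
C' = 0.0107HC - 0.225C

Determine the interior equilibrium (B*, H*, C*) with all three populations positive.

B* ≈ 438, H* ≈ 21, C* ≈ 77

From dC/dt = 0: 0.0107H* = 0.225, so H* = 21.
From dB/dt = 0: 0.491(1 - B*/1060) = 0.0137·21, giving B* = 1060·(1 - 0.587) = 438.
From dH/dt = 0: 0.00567·438 - 0.313 = 0.0282C*, so C* = 2.17/0.0282 = 77.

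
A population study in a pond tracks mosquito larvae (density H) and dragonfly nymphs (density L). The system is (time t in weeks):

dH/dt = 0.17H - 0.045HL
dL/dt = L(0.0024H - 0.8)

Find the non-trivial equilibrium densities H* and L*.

Set dL/dt = 0 with L > 0: 0.0024H - 0.8 = 0, so H* = 0.8/0.0024 = 333.
Set dH/dt = 0 with H > 0: 0.17 - 0.045L = 0, so L* = 0.17/0.045 = 3.78.

H* ≈ 333, L* ≈ 3.78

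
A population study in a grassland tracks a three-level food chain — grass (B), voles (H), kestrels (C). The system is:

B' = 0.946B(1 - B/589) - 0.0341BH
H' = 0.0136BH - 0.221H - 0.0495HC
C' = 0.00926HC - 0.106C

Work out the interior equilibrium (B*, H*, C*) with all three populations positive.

From dC/dt = 0: 0.00926H* = 0.106, so H* = 11.4.
From dB/dt = 0: 0.946(1 - B*/589) = 0.0341·11.4, giving B* = 589·(1 - 0.413) = 346.
From dH/dt = 0: 0.0136·346 - 0.221 = 0.0495C*, so C* = 4.48/0.0495 = 90.6.

B* ≈ 346, H* ≈ 11.4, C* ≈ 90.6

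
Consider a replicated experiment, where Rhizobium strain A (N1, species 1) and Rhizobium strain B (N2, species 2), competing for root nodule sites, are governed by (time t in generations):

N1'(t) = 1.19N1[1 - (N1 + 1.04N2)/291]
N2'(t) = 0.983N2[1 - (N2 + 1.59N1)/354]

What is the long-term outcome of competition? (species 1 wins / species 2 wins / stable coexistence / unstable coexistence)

unstable coexistence (outcome depends on initial conditions)

Compare the nullcline intercepts: K1/α12 = 291/1.04 = 280 < K2 = 354; K2/α21 = 354/1.59 = 223 < K1 = 291.
Since both are reversed, neither can invade when rare; the interior point is a saddle.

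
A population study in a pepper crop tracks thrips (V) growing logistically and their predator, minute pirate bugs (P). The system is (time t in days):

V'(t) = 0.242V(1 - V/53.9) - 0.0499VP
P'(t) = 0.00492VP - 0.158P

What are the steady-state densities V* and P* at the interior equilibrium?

From dP/dt = 0 with P > 0: 0.00492V* = 0.158, so V* = 32.1.
Substitute into dV/dt = 0: 0.242(1 - 32.1/53.9) = 0.0499P*.
The bracket is 0.404, giving P* = 0.0978/0.0499 = 1.96.

V* ≈ 32.1, P* ≈ 1.96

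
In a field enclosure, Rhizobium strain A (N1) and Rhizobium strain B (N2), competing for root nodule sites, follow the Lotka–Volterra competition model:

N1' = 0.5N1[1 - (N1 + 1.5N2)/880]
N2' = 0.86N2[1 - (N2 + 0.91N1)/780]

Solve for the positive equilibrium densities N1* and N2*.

Setting both brackets to zero gives the nullclines N1 + 1.5N2 = 880 and 0.91N1 + N2 = 780.
Substituting N2 = 780 - 0.91N1 into the first: N1(1 - 1.5·0.91) = 880 - 1.5·780.
So N1* = -290/-0.365 = 795, and then N2* = 780 - 0.91·795 = 57.

N1* ≈ 795, N2* ≈ 57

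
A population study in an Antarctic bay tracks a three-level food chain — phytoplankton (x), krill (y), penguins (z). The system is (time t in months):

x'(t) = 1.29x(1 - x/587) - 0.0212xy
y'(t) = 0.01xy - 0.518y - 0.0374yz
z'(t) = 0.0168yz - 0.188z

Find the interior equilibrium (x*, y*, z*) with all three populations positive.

x* ≈ 479, y* ≈ 11.2, z* ≈ 114

From dz/dt = 0: 0.0168y* = 0.188, so y* = 11.2.
From dx/dt = 0: 1.29(1 - x*/587) = 0.0212·11.2, giving x* = 587·(1 - 0.184) = 479.
From dy/dt = 0: 0.01·479 - 0.518 = 0.0374z*, so z* = 4.27/0.0374 = 114.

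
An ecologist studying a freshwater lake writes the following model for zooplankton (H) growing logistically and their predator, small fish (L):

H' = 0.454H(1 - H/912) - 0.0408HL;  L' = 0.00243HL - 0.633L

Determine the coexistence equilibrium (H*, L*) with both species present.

H* ≈ 260, L* ≈ 7.95

From dL/dt = 0 with L > 0: 0.00243H* = 0.633, so H* = 260.
Substitute into dH/dt = 0: 0.454(1 - 260/912) = 0.0408L*.
The bracket is 0.714, giving L* = 0.324/0.0408 = 7.95.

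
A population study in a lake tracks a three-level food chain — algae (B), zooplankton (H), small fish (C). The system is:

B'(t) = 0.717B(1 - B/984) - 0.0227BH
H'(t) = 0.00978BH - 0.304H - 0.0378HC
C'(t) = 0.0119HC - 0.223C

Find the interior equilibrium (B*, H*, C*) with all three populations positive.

B* ≈ 400, H* ≈ 18.7, C* ≈ 95.5

From dC/dt = 0: 0.0119H* = 0.223, so H* = 18.7.
From dB/dt = 0: 0.717(1 - B*/984) = 0.0227·18.7, giving B* = 984·(1 - 0.593) = 400.
From dH/dt = 0: 0.00978·400 - 0.304 = 0.0378C*, so C* = 3.61/0.0378 = 95.5.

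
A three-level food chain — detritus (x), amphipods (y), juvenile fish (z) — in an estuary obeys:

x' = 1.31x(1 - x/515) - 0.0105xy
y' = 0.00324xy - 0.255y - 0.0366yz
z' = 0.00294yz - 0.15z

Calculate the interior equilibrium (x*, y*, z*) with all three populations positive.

x* ≈ 304, y* ≈ 51, z* ≈ 20

From dz/dt = 0: 0.00294y* = 0.15, so y* = 51.
From dx/dt = 0: 1.31(1 - x*/515) = 0.0105·51, giving x* = 515·(1 - 0.409) = 304.
From dy/dt = 0: 0.00324·304 - 0.255 = 0.0366z*, so z* = 0.731/0.0366 = 20.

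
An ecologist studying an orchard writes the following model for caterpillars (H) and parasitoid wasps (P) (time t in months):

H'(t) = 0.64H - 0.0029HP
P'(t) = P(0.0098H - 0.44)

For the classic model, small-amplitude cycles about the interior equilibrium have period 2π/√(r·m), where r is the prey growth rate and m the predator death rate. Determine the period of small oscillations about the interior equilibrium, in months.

Here r = 0.64 and m = 0.44, so r·m = 0.282.
ω = √0.282 = 0.531 per month, hence T = 2π/ω ≈ 11.8 months.

T ≈ 11.8 months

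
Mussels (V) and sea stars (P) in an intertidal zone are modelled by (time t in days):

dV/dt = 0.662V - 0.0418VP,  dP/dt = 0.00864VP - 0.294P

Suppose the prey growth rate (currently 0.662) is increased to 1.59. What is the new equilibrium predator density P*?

At the interior fixed point, setting dV/dt = 0 with V > 0 fixes P* = (prey growth rate)/(VP coefficient) — independent of the other coefficients.
With the change, P* = 1.59/0.0418 = 38; it rises from 15.8.

P* ≈ 38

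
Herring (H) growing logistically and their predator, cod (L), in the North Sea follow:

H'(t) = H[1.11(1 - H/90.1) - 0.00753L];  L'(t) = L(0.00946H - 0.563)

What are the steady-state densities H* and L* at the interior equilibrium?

H* ≈ 59.5, L* ≈ 50

From dL/dt = 0 with L > 0: 0.00946H* = 0.563, so H* = 59.5.
Substitute into dH/dt = 0: 1.11(1 - 59.5/90.1) = 0.00753L*.
The bracket is 0.339, giving L* = 0.377/0.00753 = 50.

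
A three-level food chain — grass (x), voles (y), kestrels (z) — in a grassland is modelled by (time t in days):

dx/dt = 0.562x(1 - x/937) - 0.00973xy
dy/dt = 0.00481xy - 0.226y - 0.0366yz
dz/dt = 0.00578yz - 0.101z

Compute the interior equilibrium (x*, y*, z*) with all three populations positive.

From dz/dt = 0: 0.00578y* = 0.101, so y* = 17.5.
From dx/dt = 0: 0.562(1 - x*/937) = 0.00973·17.5, giving x* = 937·(1 - 0.303) = 654.
From dy/dt = 0: 0.00481·654 - 0.226 = 0.0366z*, so z* = 2.92/0.0366 = 79.7.

x* ≈ 654, y* ≈ 17.5, z* ≈ 79.7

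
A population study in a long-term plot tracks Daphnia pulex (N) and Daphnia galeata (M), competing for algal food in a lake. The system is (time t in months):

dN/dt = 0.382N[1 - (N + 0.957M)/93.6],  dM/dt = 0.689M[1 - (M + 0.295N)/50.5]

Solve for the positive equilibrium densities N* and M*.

N* ≈ 63.1, M* ≈ 31.9

Setting both brackets to zero gives the nullclines N + 0.957M = 93.6 and 0.295N + M = 50.5.
Substituting M = 50.5 - 0.295N into the first: N(1 - 0.957·0.295) = 93.6 - 0.957·50.5.
So N* = 45.3/0.718 = 63.1, and then M* = 50.5 - 0.295·63.1 = 31.9.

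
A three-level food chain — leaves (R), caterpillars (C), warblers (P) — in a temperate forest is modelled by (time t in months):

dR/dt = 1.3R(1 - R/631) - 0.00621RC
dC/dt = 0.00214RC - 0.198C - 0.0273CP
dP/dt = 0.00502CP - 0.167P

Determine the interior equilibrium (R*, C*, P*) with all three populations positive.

R* ≈ 531, C* ≈ 33.3, P* ≈ 34.3

From dP/dt = 0: 0.00502C* = 0.167, so C* = 33.3.
From dR/dt = 0: 1.3(1 - R*/631) = 0.00621·33.3, giving R* = 631·(1 - 0.159) = 531.
From dC/dt = 0: 0.00214·531 - 0.198 = 0.0273P*, so P* = 0.938/0.0273 = 34.3.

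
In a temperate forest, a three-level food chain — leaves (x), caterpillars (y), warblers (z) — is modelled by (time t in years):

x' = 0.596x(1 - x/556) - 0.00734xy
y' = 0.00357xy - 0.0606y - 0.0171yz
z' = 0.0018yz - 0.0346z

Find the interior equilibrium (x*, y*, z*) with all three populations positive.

From dz/dt = 0: 0.0018y* = 0.0346, so y* = 19.2.
From dx/dt = 0: 0.596(1 - x*/556) = 0.00734·19.2, giving x* = 556·(1 - 0.237) = 424.
From dy/dt = 0: 0.00357·424 - 0.0606 = 0.0171z*, so z* = 1.45/0.0171 = 85.1.

x* ≈ 424, y* ≈ 19.2, z* ≈ 85.1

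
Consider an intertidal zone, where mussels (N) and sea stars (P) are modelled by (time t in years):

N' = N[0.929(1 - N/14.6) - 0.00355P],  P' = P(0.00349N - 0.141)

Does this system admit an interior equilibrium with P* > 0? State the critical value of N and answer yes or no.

The predator equation gives dP/dt > 0 only when N > 0.141/0.00349 = 40.4.
Without the predator, N → K = 14.6. Since 14.6 < 40.4, the predator cannot invade.

Threshold N = 40.4; K < 40.4, so no, the predator goes extinct.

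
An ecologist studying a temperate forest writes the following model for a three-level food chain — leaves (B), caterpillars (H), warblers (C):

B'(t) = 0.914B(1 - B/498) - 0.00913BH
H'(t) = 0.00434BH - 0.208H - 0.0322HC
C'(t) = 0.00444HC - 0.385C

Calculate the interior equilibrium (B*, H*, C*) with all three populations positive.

From dC/dt = 0: 0.00444H* = 0.385, so H* = 86.7.
From dB/dt = 0: 0.914(1 - B*/498) = 0.00913·86.7, giving B* = 498·(1 - 0.866) = 66.6.
From dH/dt = 0: 0.00434·66.6 - 0.208 = 0.0322C*, so C* = 0.0813/0.0322 = 2.52.

B* ≈ 66.6, H* ≈ 86.7, C* ≈ 2.52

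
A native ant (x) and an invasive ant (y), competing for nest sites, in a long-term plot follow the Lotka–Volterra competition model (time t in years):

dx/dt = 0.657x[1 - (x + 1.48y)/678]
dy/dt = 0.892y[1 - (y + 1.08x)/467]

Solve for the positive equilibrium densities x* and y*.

Setting both brackets to zero gives the nullclines x + 1.48y = 678 and 1.08x + y = 467.
Substituting y = 467 - 1.08x into the first: x(1 - 1.48·1.08) = 678 - 1.48·467.
So x* = -13.2/-0.598 = 22, and then y* = 467 - 1.08·22 = 443.

x* ≈ 22, y* ≈ 443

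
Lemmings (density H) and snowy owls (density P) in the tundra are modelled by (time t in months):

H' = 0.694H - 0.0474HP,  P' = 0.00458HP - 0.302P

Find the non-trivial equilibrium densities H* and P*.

Set dP/dt = 0 with P > 0: 0.00458H - 0.302 = 0, so H* = 0.302/0.00458 = 65.9.
Set dH/dt = 0 with H > 0: 0.694 - 0.0474P = 0, so P* = 0.694/0.0474 = 14.6.

H* ≈ 65.9, P* ≈ 14.6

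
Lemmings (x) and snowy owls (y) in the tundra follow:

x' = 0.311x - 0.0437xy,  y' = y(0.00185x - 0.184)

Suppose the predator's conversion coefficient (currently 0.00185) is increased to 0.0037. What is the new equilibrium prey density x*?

At the interior fixed point, setting dy/dt = 0 with y > 0 fixes x* = (predator death rate)/(xy coefficient) — independent of the other coefficients.
With the change, x* = 0.184/0.0037 = 49.7; it falls from 99.5.

x* ≈ 49.7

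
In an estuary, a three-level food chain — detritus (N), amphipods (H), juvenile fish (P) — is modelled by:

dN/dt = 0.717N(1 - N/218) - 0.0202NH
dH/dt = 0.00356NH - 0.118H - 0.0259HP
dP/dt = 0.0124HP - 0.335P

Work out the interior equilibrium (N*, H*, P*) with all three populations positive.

From dP/dt = 0: 0.0124H* = 0.335, so H* = 27.
From dN/dt = 0: 0.717(1 - N*/218) = 0.0202·27, giving N* = 218·(1 - 0.761) = 52.1.
From dH/dt = 0: 0.00356·52.1 - 0.118 = 0.0259P*, so P* = 0.0674/0.0259 = 2.6.

N* ≈ 52.1, H* ≈ 27, P* ≈ 2.6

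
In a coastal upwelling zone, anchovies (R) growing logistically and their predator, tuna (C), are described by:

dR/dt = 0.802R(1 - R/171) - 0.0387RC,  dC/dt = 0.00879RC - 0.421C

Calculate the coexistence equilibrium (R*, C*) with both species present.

R* ≈ 47.9, C* ≈ 14.9

From dC/dt = 0 with C > 0: 0.00879R* = 0.421, so R* = 47.9.
Substitute into dR/dt = 0: 0.802(1 - 47.9/171) = 0.0387C*.
The bracket is 0.72, giving C* = 0.577/0.0387 = 14.9.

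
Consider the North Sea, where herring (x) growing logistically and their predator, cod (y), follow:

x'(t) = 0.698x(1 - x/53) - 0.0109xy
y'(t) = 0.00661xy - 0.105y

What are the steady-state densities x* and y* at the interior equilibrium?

x* ≈ 15.9, y* ≈ 44.8

From dy/dt = 0 with y > 0: 0.00661x* = 0.105, so x* = 15.9.
Substitute into dx/dt = 0: 0.698(1 - 15.9/53) = 0.0109y*.
The bracket is 0.7, giving y* = 0.489/0.0109 = 44.8.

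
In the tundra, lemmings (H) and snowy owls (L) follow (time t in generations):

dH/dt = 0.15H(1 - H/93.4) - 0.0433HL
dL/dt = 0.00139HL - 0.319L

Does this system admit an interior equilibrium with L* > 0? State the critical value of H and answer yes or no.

The predator equation gives dL/dt > 0 only when H > 0.319/0.00139 = 229.
Without the predator, H → K = 93.4. Since 93.4 < 229, the predator cannot invade.

Threshold H = 229; K < 229, so no, the predator goes extinct.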